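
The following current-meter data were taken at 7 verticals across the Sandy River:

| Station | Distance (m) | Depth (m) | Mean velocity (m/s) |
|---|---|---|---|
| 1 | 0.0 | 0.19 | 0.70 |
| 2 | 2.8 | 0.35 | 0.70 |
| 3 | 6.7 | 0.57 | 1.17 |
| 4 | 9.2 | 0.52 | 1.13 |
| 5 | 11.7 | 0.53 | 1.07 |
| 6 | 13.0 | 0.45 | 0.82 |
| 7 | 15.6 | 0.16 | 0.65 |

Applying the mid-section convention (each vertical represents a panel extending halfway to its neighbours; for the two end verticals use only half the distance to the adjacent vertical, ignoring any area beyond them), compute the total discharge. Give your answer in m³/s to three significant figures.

w_1 = (2.8 − 0.0)/2 = 1.4 m; q_1 = 0.70 × 0.19 × 1.4 = 0.1862 m³/s
w_2 = (6.7 − 0.0)/2 = 3.35 m; q_2 = 0.70 × 0.35 × 3.35 = 0.8208 m³/s
w_3 = (9.2 − 2.8)/2 = 3.2 m; q_3 = 1.17 × 0.57 × 3.2 = 2.134 m³/s
w_4 = (11.7 − 6.7)/2 = 2.5 m; q_4 = 1.13 × 0.52 × 2.5 = 1.469 m³/s
w_5 = (13.0 − 9.2)/2 = 1.9 m; q_5 = 1.07 × 0.53 × 1.9 = 1.077 m³/s
w_6 = (15.6 − 11.7)/2 = 1.95 m; q_6 = 0.82 × 0.45 × 1.95 = 0.7196 m³/s
w_7 = (15.6 − 13.0)/2 = 1.3 m; q_7 = 0.65 × 0.16 × 1.3 = 0.1352 m³/s
Q = Σ qᵢ = 6.542 m³/s

6.54 m³/s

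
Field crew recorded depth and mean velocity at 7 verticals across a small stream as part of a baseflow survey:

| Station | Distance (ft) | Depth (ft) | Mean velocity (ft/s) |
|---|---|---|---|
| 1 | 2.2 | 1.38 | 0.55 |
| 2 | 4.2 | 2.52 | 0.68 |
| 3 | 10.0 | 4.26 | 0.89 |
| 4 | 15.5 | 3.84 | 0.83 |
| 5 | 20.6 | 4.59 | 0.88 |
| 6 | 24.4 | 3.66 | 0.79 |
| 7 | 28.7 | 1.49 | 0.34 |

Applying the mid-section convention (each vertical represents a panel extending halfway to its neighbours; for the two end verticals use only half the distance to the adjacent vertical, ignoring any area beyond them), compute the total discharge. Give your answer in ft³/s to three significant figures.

w_1 = (4.2 − 2.2)/2 = 1 ft; q_1 = 0.55 × 1.38 × 1 = 0.7590 ft³/s
w_2 = (10.0 − 2.2)/2 = 3.9 ft; q_2 = 0.68 × 2.52 × 3.9 = 6.683 ft³/s
w_3 = (15.5 − 4.2)/2 = 5.65 ft; q_3 = 0.89 × 4.26 × 5.65 = 21.42 ft³/s
w_4 = (20.6 − 10.0)/2 = 5.3 ft; q_4 = 0.83 × 3.84 × 5.3 = 16.89 ft³/s
w_5 = (24.4 − 15.5)/2 = 4.45 ft; q_5 = 0.88 × 4.59 × 4.45 = 17.97 ft³/s
w_6 = (28.7 − 20.6)/2 = 4.05 ft; q_6 = 0.79 × 3.66 × 4.05 = 11.71 ft³/s
w_7 = (28.7 − 24.4)/2 = 2.15 ft; q_7 = 0.34 × 1.49 × 2.15 = 1.089 ft³/s
Q = Σ qᵢ = 76.53 ft³/s

76.5 ft³/s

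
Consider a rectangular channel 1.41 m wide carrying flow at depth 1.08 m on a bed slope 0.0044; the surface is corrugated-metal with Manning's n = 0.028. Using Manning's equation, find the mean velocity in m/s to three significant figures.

A = b·y = 1.41 × 1.08 = 1.523 m²
P = b + 2y = 1.41 + 2×1.08 = 3.570 m
R = A/P = 1.523/3.570 = 0.4266 m
Q = (1/n)·A·R^(2/3)·S^(1/2) = (1/0.028) × 1.523 × 0.4266^(2/3) × 0.0044^(1/2) = 2.044 m³/s
V = Q/A = 2.044/1.523 = 1.342 m/s

1.34 m/s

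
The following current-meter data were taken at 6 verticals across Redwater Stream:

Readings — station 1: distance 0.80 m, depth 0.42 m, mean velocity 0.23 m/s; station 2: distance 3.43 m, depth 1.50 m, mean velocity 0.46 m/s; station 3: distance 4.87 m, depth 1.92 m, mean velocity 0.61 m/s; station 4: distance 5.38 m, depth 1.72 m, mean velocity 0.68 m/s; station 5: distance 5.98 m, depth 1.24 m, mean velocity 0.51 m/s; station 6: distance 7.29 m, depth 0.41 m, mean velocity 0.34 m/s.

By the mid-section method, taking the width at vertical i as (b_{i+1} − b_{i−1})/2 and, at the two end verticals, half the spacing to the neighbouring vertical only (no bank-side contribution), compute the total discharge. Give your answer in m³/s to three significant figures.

w_1 = (3.43 − 0.80)/2 = 1.315 m; q_1 = 0.23 × 0.42 × 1.315 = 0.1270 m³/s
w_2 = (4.87 − 0.80)/2 = 2.035 m; q_2 = 0.46 × 1.50 × 2.035 = 1.404 m³/s
w_3 = (5.38 − 3.43)/2 = 0.975 m; q_3 = 0.61 × 1.92 × 0.975 = 1.142 m³/s
w_4 = (5.98 − 4.87)/2 = 0.555 m; q_4 = 0.68 × 1.72 × 0.555 = 0.6491 m³/s
w_5 = (7.29 − 5.38)/2 = 0.955 m; q_5 = 0.51 × 1.24 × 0.955 = 0.6039 m³/s
w_6 = (7.29 − 5.98)/2 = 0.655 m; q_6 = 0.34 × 0.41 × 0.655 = 0.09131 m³/s
Q = Σ qᵢ = 4.017 m³/s

4.02 m³/s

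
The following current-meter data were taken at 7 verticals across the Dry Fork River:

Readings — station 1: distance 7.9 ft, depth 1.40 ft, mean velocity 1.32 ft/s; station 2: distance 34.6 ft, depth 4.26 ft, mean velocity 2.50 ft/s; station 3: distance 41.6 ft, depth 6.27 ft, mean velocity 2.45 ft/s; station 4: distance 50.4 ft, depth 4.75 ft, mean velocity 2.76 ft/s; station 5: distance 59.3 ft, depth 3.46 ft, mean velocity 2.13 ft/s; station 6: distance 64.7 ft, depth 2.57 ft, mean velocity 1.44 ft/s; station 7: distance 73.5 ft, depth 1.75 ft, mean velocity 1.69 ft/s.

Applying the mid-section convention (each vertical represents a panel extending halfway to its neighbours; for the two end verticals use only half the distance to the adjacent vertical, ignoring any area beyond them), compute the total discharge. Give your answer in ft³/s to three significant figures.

w_1 = (34.6 − 7.9)/2 = 13.35 ft; q_1 = 1.32 × 1.40 × 13.35 = 24.67 ft³/s
w_2 = (41.6 − 7.9)/2 = 16.85 ft; q_2 = 2.50 × 4.26 × 16.85 = 179.5 ft³/s
w_3 = (50.4 − 34.6)/2 = 7.9 ft; q_3 = 2.45 × 6.27 × 7.9 = 121.4 ft³/s
w_4 = (59.3 − 41.6)/2 = 8.85 ft; q_4 = 2.76 × 4.75 × 8.85 = 116.0 ft³/s
w_5 = (64.7 − 50.4)/2 = 7.15 ft; q_5 = 2.13 × 3.46 × 7.15 = 52.69 ft³/s
w_6 = (73.5 − 59.3)/2 = 7.1 ft; q_6 = 1.44 × 2.57 × 7.1 = 26.28 ft³/s
w_7 = (73.5 − 64.7)/2 = 4.4 ft; q_7 = 1.69 × 1.75 × 4.4 = 13.01 ft³/s
Q = Σ qᵢ = 533.5 ft³/s

533 ft³/s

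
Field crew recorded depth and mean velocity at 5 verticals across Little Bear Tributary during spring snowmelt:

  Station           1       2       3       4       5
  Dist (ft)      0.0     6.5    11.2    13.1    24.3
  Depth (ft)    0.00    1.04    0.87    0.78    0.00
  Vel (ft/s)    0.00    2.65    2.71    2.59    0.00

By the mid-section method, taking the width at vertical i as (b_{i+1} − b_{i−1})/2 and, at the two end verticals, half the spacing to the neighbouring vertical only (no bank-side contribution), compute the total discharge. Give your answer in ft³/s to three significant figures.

36.4 ft³/s

w_2 = (11.2 − 0.0)/2 = 5.6 ft; q_2 = 2.65 × 1.04 × 5.6 = 15.43 ft³/s
w_3 = (13.1 − 6.5)/2 = 3.3 ft; q_3 = 2.71 × 0.87 × 3.3 = 7.780 ft³/s
w_4 = (24.3 − 11.2)/2 = 6.55 ft; q_4 = 2.59 × 0.78 × 6.55 = 13.23 ft³/s
Stations 1, 5 contribute zero (depth or velocity is 0).
Q = Σ qᵢ = 36.45 ft³/s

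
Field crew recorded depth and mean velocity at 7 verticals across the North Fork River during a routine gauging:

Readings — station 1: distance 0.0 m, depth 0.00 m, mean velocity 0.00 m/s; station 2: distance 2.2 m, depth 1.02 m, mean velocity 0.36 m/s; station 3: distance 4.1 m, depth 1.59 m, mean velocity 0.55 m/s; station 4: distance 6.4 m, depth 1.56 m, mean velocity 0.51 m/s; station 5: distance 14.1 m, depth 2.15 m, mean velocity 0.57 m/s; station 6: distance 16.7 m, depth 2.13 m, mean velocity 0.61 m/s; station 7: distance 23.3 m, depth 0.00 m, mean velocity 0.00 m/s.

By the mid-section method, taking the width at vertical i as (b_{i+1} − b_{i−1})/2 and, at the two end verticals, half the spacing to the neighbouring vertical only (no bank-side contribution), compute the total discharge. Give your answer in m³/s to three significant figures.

w_2 = (4.1 − 0.0)/2 = 2.05 m; q_2 = 0.36 × 1.02 × 2.05 = 0.7528 m³/s
w_3 = (6.4 − 2.2)/2 = 2.1 m; q_3 = 0.55 × 1.59 × 2.1 = 1.836 m³/s
w_4 = (14.1 − 4.1)/2 = 5 m; q_4 = 0.51 × 1.56 × 5 = 3.978 m³/s
w_5 = (16.7 − 6.4)/2 = 5.15 m; q_5 = 0.57 × 2.15 × 5.15 = 6.311 m³/s
w_6 = (23.3 − 14.1)/2 = 4.6 m; q_6 = 0.61 × 2.13 × 4.6 = 5.977 m³/s
Stations 1, 7 contribute zero (depth or velocity is 0).
Q = Σ qᵢ = 18.86 m³/s

18.9 m³/s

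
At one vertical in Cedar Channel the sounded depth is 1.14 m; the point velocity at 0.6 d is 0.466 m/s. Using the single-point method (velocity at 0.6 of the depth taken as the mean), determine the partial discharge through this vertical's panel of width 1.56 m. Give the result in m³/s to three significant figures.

v̄ = v₀.₆ = 0.466 m/s
q = v̄ × d × w = 0.4660 × 1.14 × 1.56 = 0.8287 m³/s

0.829 m³/s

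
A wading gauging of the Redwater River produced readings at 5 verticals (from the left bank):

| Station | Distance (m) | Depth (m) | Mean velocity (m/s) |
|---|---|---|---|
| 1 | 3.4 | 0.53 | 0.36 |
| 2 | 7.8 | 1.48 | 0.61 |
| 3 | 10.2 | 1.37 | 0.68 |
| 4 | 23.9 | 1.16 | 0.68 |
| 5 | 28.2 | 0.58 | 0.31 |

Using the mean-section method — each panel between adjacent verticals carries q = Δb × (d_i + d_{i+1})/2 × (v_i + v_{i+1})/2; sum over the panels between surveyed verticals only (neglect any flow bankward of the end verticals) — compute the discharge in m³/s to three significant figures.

Panel 1-2: Δb = 4.4 m, d̄ = (0.53+1.48)/2 = 1.005, v̄ = (0.36+0.61)/2 = 0.485 → q = 4.4×1.005×0.485 = 2.145 m³/s
Panel 2-3: Δb = 2.4 m, d̄ = (1.48+1.37)/2 = 1.425, v̄ = (0.61+0.68)/2 = 0.645 → q = 2.4×1.425×0.645 = 2.206 m³/s
Panel 3-4: Δb = 13.7 m, d̄ = (1.37+1.16)/2 = 1.265, v̄ = (0.68+0.68)/2 = 0.68 → q = 13.7×1.265×0.68 = 11.78 m³/s
Panel 4-5: Δb = 4.3 m, d̄ = (1.16+0.58)/2 = 0.87, v̄ = (0.68+0.31)/2 = 0.495 → q = 4.3×0.87×0.495 = 1.852 m³/s
Q = Σ q = 17.99 m³/s

18.0 m³/s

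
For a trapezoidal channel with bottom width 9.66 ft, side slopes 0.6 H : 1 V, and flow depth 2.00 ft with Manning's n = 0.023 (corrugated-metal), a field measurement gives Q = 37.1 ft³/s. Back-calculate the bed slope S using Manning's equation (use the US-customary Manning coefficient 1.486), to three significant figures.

A = (b + z·y)·y = (9.66 + 0.6×2.00)×2.00 = 21.72 ft²
P = b + 2y√(1+z²) = 9.66 + 2×2.00×√(1+0.6²) = 14.32 ft
R = A/P = 21.72/14.32 = 1.516 ft
S = (Q·n / (1.486·A·R^(2/3)))² = (37.1×0.023 / (1.486×21.72×1.320))² = 0.0004013

0.000401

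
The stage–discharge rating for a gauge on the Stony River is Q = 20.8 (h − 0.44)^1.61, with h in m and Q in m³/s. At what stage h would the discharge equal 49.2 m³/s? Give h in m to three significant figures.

h − h₀ = (Q/C)^(1/b) = (49.2/20.8)^(1/1.61) = 1.707 m
h = 0.44 + 1.707 = 2.147 m

2.15 m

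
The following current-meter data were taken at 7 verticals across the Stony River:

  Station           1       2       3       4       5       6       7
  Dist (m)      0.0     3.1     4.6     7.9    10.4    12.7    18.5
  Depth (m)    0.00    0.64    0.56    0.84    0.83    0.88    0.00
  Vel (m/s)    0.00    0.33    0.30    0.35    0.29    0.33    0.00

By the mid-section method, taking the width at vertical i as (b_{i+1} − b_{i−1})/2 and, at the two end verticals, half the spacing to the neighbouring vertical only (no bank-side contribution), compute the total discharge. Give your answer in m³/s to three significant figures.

w_2 = (4.6 − 0.0)/2 = 2.3 m; q_2 = 0.33 × 0.64 × 2.3 = 0.4858 m³/s
w_3 = (7.9 − 3.1)/2 = 2.4 m; q_3 = 0.30 × 0.56 × 2.4 = 0.4032 m³/s
w_4 = (10.4 − 4.6)/2 = 2.9 m; q_4 = 0.35 × 0.84 × 2.9 = 0.8526 m³/s
w_5 = (12.7 − 7.9)/2 = 2.4 m; q_5 = 0.29 × 0.83 × 2.4 = 0.5777 m³/s
w_6 = (18.5 − 10.4)/2 = 4.05 m; q_6 = 0.33 × 0.88 × 4.05 = 1.176 m³/s
Stations 1, 7 contribute zero (depth or velocity is 0).
Q = Σ qᵢ = 3.495 m³/s

3.50 m³/s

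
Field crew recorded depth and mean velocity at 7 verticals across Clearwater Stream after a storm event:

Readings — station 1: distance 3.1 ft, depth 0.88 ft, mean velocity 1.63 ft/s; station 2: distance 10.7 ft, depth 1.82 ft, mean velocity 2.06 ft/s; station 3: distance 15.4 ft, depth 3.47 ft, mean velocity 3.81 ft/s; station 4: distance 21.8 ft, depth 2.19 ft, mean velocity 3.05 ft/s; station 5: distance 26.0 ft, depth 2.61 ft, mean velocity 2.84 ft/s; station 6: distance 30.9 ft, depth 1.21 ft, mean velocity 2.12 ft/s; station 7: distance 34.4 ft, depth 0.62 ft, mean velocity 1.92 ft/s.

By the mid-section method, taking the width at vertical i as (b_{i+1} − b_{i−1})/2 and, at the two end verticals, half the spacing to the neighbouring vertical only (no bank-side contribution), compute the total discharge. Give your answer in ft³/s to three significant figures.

w_1 = (10.7 − 3.1)/2 = 3.8 ft; q_1 = 1.63 × 0.88 × 3.8 = 5.451 ft³/s
w_2 = (15.4 − 3.1)/2 = 6.15 ft; q_2 = 2.06 × 1.82 × 6.15 = 23.06 ft³/s
w_3 = (21.8 − 10.7)/2 = 5.55 ft; q_3 = 3.81 × 3.47 × 5.55 = 73.37 ft³/s
w_4 = (26.0 − 15.4)/2 = 5.3 ft; q_4 = 3.05 × 2.19 × 5.3 = 35.40 ft³/s
w_5 = (30.9 − 21.8)/2 = 4.55 ft; q_5 = 2.84 × 2.61 × 4.55 = 33.73 ft³/s
w_6 = (34.4 − 26.0)/2 = 4.2 ft; q_6 = 2.12 × 1.21 × 4.2 = 10.77 ft³/s
w_7 = (34.4 − 30.9)/2 = 1.75 ft; q_7 = 1.92 × 0.62 × 1.75 = 2.083 ft³/s
Q = Σ qᵢ = 183.9 ft³/s

184 ft³/s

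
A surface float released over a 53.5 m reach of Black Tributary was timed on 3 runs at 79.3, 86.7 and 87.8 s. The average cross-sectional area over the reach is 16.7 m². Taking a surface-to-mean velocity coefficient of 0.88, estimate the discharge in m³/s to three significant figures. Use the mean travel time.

9.29 m³/s

t̄ = (79.3 + 86.7 + 87.8) / 3 = 84.6 s
v_surface = L / t̄ = 53.5 / 84.6 = 0.6324 m/s
v_mean = 0.88 × 0.6324 = 0.5565 m/s
Q = A × v_mean = 16.7 × 0.5565 = 9.294 m³/s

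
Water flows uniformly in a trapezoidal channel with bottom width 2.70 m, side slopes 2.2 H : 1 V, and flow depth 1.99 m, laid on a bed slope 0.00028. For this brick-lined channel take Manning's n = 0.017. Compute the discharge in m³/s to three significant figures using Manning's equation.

15.2 m³/s

A = (b + z·y)·y = (2.70 + 2.2×1.99)×1.99 = 14.09 m²
P = b + 2y√(1+z²) = 2.70 + 2×1.99×√(1+2.2²) = 12.32 m
R = A/P = 14.09/12.32 = 1.143 m
Q = (1/n)·A·R^(2/3)·S^(1/2) = (1/0.017) × 14.09 × 1.143^(2/3) × 0.00028^(1/2) = 15.16 m³/s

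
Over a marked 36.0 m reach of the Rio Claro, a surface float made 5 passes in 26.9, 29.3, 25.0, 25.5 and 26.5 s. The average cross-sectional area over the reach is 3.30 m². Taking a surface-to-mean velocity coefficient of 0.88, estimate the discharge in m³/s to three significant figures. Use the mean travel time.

3.92 m³/s

t̄ = (26.9 + 29.3 + 25.0 + 25.5 + 26.5) / 5 = 26.64 s
v_surface = L / t̄ = 36.0 / 26.64 = 1.351 m/s
v_mean = 0.88 × 1.351 = 1.189 m/s
Q = A × v_mean = 3.30 × 1.189 = 3.924 m³/s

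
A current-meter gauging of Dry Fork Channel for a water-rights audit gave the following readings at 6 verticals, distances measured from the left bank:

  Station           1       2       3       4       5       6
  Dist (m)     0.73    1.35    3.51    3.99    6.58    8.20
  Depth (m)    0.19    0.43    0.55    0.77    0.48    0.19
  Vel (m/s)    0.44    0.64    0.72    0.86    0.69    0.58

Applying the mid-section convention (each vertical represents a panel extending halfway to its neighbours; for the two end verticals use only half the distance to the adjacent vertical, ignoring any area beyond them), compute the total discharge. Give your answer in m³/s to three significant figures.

w_1 = (1.35 − 0.73)/2 = 0.31 m; q_1 = 0.44 × 0.19 × 0.31 = 0.02592 m³/s
w_2 = (3.51 − 0.73)/2 = 1.39 m; q_2 = 0.64 × 0.43 × 1.39 = 0.3825 m³/s
w_3 = (3.99 − 1.35)/2 = 1.32 m; q_3 = 0.72 × 0.55 × 1.32 = 0.5227 m³/s
w_4 = (6.58 − 3.51)/2 = 1.535 m; q_4 = 0.86 × 0.77 × 1.535 = 1.016 m³/s
w_5 = (8.20 − 3.99)/2 = 2.105 m; q_5 = 0.69 × 0.48 × 2.105 = 0.6972 m³/s
w_6 = (8.20 − 6.58)/2 = 0.81 m; q_6 = 0.58 × 0.19 × 0.81 = 0.08926 m³/s
Q = Σ qᵢ = 2.734 m³/s

2.73 m³/s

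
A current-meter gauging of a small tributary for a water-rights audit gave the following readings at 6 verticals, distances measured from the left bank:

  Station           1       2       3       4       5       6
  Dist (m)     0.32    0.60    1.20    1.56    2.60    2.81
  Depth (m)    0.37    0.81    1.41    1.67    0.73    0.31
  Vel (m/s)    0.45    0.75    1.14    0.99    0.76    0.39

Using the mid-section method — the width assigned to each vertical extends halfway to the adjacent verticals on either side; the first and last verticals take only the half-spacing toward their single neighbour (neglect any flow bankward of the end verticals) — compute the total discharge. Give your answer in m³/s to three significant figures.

2.58 m³/s

w_1 = (0.60 − 0.32)/2 = 0.14 m; q_1 = 0.45 × 0.37 × 0.14 = 0.02331 m³/s
w_2 = (1.20 − 0.32)/2 = 0.44 m; q_2 = 0.75 × 0.81 × 0.44 = 0.2673 m³/s
w_3 = (1.56 − 0.60)/2 = 0.48 m; q_3 = 1.14 × 1.41 × 0.48 = 0.7716 m³/s
w_4 = (2.60 − 1.20)/2 = 0.7 m; q_4 = 0.99 × 1.67 × 0.7 = 1.157 m³/s
w_5 = (2.81 − 1.56)/2 = 0.625 m; q_5 = 0.76 × 0.73 × 0.625 = 0.3468 m³/s
w_6 = (2.81 − 2.60)/2 = 0.105 m; q_6 = 0.39 × 0.31 × 0.105 = 0.01269 m³/s
Q = Σ qᵢ = 2.579 m³/s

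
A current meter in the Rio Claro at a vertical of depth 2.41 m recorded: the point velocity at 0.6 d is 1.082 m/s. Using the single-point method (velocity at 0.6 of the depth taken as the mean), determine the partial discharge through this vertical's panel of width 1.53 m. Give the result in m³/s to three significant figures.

3.99 m³/s

v̄ = v₀.₆ = 1.082 m/s
q = v̄ × d × w = 1.082 × 2.41 × 1.53 = 3.990 m³/s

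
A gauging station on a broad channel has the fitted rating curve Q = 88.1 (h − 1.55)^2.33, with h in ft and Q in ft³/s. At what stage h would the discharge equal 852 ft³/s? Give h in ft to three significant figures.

4.20 ft

h − h₀ = (Q/C)^(1/b) = (852/88.1)^(1/2.33) = 2.648 ft
h = 1.55 + 2.648 = 4.198 ft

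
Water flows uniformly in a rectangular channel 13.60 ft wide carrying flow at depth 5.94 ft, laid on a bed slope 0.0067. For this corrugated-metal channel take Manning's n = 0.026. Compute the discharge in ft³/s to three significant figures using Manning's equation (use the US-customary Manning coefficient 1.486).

816 ft³/s

A = b·y = 13.60 × 5.94 = 80.78 ft²
P = b + 2y = 13.60 + 2×5.94 = 25.48 ft
R = A/P = 80.78/25.48 = 3.170 ft
Q = (1.486/n)·A·R^(2/3)·S^(1/2) = (1.486/0.026) × 80.78 × 3.170^(2/3) × 0.0067^(1/2) = 815.6 ft³/s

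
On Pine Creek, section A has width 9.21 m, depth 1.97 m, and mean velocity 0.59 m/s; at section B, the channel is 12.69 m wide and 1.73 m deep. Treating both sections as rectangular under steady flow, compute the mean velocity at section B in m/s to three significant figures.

Q = A₁V₁ = (9.21×1.97) × 0.59 = 10.70 m³/s
A₂ = 12.69 × 1.73 = 21.95 m²
V₂ = Q/A₂ = 10.70/21.95 = 0.4876 m/s

0.488 m/s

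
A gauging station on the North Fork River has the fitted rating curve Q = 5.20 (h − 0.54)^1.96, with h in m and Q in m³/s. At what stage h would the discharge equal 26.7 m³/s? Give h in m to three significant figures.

2.84 m

h − h₀ = (Q/C)^(1/b) = (26.7/5.20)^(1/1.96) = 2.304 m
h = 0.54 + 2.304 = 2.844 m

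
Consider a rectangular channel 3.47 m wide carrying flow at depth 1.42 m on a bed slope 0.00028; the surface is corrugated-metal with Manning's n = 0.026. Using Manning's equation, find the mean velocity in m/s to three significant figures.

A = b·y = 3.47 × 1.42 = 4.927 m²
P = b + 2y = 3.47 + 2×1.42 = 6.310 m
R = A/P = 4.927/6.310 = 0.7809 m
Q = (1/n)·A·R^(2/3)·S^(1/2) = (1/0.026) × 4.927 × 0.7809^(2/3) × 0.00028^(1/2) = 2.689 m³/s
V = Q/A = 2.689/4.927 = 0.5458 m/s

0.546 m/s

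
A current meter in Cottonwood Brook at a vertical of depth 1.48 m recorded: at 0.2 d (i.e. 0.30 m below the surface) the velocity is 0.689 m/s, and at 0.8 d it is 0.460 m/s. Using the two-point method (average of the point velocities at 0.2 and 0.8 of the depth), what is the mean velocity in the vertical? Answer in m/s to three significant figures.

v̄ = (0.689 + 0.460) / 2 = 0.5745 m/s

0.575 m/s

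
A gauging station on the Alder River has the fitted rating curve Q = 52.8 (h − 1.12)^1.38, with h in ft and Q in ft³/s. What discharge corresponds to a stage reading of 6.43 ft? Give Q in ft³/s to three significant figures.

Q = 52.8 × (6.43 − 1.12)^1.38 = 52.8 × 5.31^1.38 = 528.8 ft³/s

529 ft³/s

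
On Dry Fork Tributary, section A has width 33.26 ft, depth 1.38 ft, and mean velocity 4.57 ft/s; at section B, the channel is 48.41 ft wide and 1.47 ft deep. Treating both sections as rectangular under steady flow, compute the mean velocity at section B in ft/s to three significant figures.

2.95 ft/s

Q = A₁V₁ = (33.26×1.38) × 4.57 = 209.8 ft³/s
A₂ = 48.41 × 1.47 = 71.16 ft²
V₂ = Q/A₂ = 209.8/71.16 = 2.948 ft/s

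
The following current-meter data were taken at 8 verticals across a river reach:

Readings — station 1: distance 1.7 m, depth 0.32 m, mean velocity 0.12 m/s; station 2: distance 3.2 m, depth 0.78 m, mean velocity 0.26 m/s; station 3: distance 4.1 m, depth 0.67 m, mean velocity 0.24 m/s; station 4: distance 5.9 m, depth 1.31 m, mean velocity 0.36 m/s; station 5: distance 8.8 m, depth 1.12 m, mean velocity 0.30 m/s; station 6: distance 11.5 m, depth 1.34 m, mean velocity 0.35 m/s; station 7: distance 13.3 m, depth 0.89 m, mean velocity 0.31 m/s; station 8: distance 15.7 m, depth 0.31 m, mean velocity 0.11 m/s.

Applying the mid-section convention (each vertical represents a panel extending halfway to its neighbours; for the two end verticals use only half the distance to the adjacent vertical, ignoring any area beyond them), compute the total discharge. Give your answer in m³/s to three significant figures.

w_1 = (3.2 − 1.7)/2 = 0.75 m; q_1 = 0.12 × 0.32 × 0.75 = 0.02880 m³/s
w_2 = (4.1 − 1.7)/2 = 1.2 m; q_2 = 0.26 × 0.78 × 1.2 = 0.2434 m³/s
w_3 = (5.9 − 3.2)/2 = 1.35 m; q_3 = 0.24 × 0.67 × 1.35 = 0.2171 m³/s
w_4 = (8.8 − 4.1)/2 = 2.35 m; q_4 = 0.36 × 1.31 × 2.35 = 1.108 m³/s
w_5 = (11.5 − 5.9)/2 = 2.8 m; q_5 = 0.30 × 1.12 × 2.8 = 0.9408 m³/s
w_6 = (13.3 − 8.8)/2 = 2.25 m; q_6 = 0.35 × 1.34 × 2.25 = 1.055 m³/s
w_7 = (15.7 − 11.5)/2 = 2.1 m; q_7 = 0.31 × 0.89 × 2.1 = 0.5794 m³/s
w_8 = (15.7 − 13.3)/2 = 1.2 m; q_8 = 0.11 × 0.31 × 1.2 = 0.04092 m³/s
Q = Σ qᵢ = 4.214 m³/s

4.21 m³/s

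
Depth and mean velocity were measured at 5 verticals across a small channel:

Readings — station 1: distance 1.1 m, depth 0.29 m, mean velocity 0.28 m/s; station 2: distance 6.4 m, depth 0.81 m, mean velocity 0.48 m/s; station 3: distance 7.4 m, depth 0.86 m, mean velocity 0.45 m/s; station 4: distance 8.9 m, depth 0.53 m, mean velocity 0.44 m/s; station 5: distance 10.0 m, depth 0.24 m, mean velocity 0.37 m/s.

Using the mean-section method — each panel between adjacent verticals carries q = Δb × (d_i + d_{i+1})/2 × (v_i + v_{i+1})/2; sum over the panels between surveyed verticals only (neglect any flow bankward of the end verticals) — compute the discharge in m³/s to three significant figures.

2.13 m³/s

Panel 1-2: Δb = 5.3 m, d̄ = (0.29+0.81)/2 = 0.55, v̄ = (0.28+0.48)/2 = 0.38 → q = 5.3×0.55×0.38 = 1.108 m³/s
Panel 2-3: Δb = 1 m, d̄ = (0.81+0.86)/2 = 0.835, v̄ = (0.48+0.45)/2 = 0.465 → q = 1×0.835×0.465 = 0.3883 m³/s
Panel 3-4: Δb = 1.5 m, d̄ = (0.86+0.53)/2 = 0.695, v̄ = (0.45+0.44)/2 = 0.445 → q = 1.5×0.695×0.445 = 0.4639 m³/s
Panel 4-5: Δb = 1.1 m, d̄ = (0.53+0.24)/2 = 0.385, v̄ = (0.44+0.37)/2 = 0.405 → q = 1.1×0.385×0.405 = 0.1715 m³/s
Q = Σ q = 2.131 m³/s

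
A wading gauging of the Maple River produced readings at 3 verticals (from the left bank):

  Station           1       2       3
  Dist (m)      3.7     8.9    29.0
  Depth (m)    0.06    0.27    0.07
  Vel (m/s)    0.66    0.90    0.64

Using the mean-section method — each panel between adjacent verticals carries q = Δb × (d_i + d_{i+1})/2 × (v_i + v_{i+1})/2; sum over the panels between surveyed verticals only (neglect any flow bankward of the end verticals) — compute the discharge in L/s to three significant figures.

Panel 1-2: Δb = 5.2 m, d̄ = (0.06+0.27)/2 = 0.165, v̄ = (0.66+0.90)/2 = 0.78 → q = 5.2×0.165×0.78 = 0.6692 m³/s
Panel 2-3: Δb = 20.1 m, d̄ = (0.27+0.07)/2 = 0.17, v̄ = (0.90+0.64)/2 = 0.77 → q = 20.1×0.17×0.77 = 2.631 m³/s
Q = Σ q = 3.300 m³/s
= 3.300 × 1000 = 3300 L/s

3300 L/s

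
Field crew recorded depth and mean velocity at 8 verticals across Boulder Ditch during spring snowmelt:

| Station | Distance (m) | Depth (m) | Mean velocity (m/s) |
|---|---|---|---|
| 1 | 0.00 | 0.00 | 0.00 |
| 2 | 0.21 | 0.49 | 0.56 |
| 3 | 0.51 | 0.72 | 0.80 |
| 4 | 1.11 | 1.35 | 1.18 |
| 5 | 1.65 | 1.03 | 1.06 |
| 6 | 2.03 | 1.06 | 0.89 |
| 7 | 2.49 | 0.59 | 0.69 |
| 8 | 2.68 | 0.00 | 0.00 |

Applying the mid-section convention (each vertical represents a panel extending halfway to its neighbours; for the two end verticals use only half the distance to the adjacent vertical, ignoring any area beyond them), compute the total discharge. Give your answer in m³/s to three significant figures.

w_2 = (0.51 − 0.00)/2 = 0.255 m; q_2 = 0.56 × 0.49 × 0.255 = 0.06997 m³/s
w_3 = (1.11 − 0.21)/2 = 0.45 m; q_3 = 0.80 × 0.72 × 0.45 = 0.2592 m³/s
w_4 = (1.65 − 0.51)/2 = 0.57 m; q_4 = 1.18 × 1.35 × 0.57 = 0.9080 m³/s
w_5 = (2.03 − 1.11)/2 = 0.46 m; q_5 = 1.06 × 1.03 × 0.46 = 0.5022 m³/s
w_6 = (2.49 − 1.65)/2 = 0.42 m; q_6 = 0.89 × 1.06 × 0.42 = 0.3962 m³/s
w_7 = (2.68 − 2.03)/2 = 0.325 m; q_7 = 0.69 × 0.59 × 0.325 = 0.1323 m³/s
Stations 1, 8 contribute zero (depth or velocity is 0).
Q = Σ qᵢ = 2.268 m³/s

2.27 m³/s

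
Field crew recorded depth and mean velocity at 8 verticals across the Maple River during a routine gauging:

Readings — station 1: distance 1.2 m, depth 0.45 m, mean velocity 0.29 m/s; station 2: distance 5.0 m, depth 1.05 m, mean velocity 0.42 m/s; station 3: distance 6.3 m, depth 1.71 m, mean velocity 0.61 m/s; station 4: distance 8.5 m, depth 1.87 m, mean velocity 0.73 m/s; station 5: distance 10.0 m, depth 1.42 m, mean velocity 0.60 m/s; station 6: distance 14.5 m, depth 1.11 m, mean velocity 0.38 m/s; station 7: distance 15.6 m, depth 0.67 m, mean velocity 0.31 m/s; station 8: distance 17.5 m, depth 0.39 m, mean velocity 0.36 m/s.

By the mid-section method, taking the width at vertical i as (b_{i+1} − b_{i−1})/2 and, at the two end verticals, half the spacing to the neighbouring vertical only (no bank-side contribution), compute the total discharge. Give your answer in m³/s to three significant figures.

w_1 = (5.0 − 1.2)/2 = 1.9 m; q_1 = 0.29 × 0.45 × 1.9 = 0.2480 m³/s
w_2 = (6.3 − 1.2)/2 = 2.55 m; q_2 = 0.42 × 1.05 × 2.55 = 1.125 m³/s
w_3 = (8.5 − 5.0)/2 = 1.75 m; q_3 = 0.61 × 1.71 × 1.75 = 1.825 m³/s
w_4 = (10.0 − 6.3)/2 = 1.85 m; q_4 = 0.73 × 1.87 × 1.85 = 2.525 m³/s
w_5 = (14.5 − 8.5)/2 = 3 m; q_5 = 0.60 × 1.42 × 3 = 2.556 m³/s
w_6 = (15.6 − 10.0)/2 = 2.8 m; q_6 = 0.38 × 1.11 × 2.8 = 1.181 m³/s
w_7 = (17.5 − 14.5)/2 = 1.5 m; q_7 = 0.31 × 0.67 × 1.5 = 0.3116 m³/s
w_8 = (17.5 − 15.6)/2 = 0.95 m; q_8 = 0.36 × 0.39 × 0.95 = 0.1334 m³/s
Q = Σ qᵢ = 9.905 m³/s

9.91 m³/s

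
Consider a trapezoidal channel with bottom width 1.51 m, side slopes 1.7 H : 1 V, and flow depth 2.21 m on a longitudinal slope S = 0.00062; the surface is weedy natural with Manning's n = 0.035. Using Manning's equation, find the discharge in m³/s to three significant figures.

A = (b + z·y)·y = (1.51 + 1.7×2.21)×2.21 = 11.64 m²
P = b + 2y√(1+z²) = 1.51 + 2×2.21×√(1+1.7²) = 10.23 m
R = A/P = 11.64/10.23 = 1.138 m
Q = (1/n)·A·R^(2/3)·S^(1/2) = (1/0.035) × 11.64 × 1.138^(2/3) × 0.00062^(1/2) = 9.027 m³/s

9.03 m³/s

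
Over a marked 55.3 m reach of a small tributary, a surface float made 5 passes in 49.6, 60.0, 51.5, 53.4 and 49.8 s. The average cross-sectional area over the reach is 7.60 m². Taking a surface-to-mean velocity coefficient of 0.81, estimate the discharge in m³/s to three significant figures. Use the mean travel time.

6.44 m³/s

t̄ = (49.6 + 60.0 + 51.5 + 53.4 + 49.8) / 5 = 52.86 s
v_surface = L / t̄ = 55.3 / 52.86 = 1.046 m/s
v_mean = 0.81 × 1.046 = 0.8474 m/s
Q = A × v_mean = 7.60 × 0.8474 = 6.440 m³/s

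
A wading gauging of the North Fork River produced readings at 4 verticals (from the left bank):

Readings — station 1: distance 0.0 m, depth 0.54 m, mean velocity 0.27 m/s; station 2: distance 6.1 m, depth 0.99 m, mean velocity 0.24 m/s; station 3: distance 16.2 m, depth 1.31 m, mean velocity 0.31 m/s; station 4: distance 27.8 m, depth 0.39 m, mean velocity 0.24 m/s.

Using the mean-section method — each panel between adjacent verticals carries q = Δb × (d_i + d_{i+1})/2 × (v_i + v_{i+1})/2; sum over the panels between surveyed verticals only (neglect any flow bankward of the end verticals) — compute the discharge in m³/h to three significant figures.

Panel 1-2: Δb = 6.1 m, d̄ = (0.54+0.99)/2 = 0.765, v̄ = (0.27+0.24)/2 = 0.255 → q = 6.1×0.765×0.255 = 1.190 m³/s
Panel 2-3: Δb = 10.1 m, d̄ = (0.99+1.31)/2 = 1.15, v̄ = (0.24+0.31)/2 = 0.275 → q = 10.1×1.15×0.275 = 3.194 m³/s
Panel 3-4: Δb = 11.6 m, d̄ = (1.31+0.39)/2 = 0.85, v̄ = (0.31+0.24)/2 = 0.275 → q = 11.6×0.85×0.275 = 2.712 m³/s
Q = Σ q = 7.096 m³/s
= 7.096 × 3600 = 25540 m³/h

25500 m³/h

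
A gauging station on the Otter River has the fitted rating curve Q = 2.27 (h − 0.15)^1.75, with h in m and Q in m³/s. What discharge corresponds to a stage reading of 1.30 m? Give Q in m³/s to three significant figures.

Q = 2.27 × (1.30 − 0.15)^1.75 = 2.27 × 1.15^1.75 = 2.899 m³/s

2.90 m³/s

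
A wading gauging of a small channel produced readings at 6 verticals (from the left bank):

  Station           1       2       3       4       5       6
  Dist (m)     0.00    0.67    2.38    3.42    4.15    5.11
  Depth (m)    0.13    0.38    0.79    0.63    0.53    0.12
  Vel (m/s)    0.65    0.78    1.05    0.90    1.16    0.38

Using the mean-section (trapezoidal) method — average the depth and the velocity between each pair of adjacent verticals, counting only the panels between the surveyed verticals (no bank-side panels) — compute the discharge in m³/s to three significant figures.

Panel 1-2: Δb = 0.67 m, d̄ = (0.13+0.38)/2 = 0.255, v̄ = (0.65+0.78)/2 = 0.715 → q = 0.67×0.255×0.715 = 0.1222 m³/s
Panel 2-3: Δb = 1.71 m, d̄ = (0.38+0.79)/2 = 0.585, v̄ = (0.78+1.05)/2 = 0.915 → q = 1.71×0.585×0.915 = 0.9153 m³/s
Panel 3-4: Δb = 1.04 m, d̄ = (0.79+0.63)/2 = 0.71, v̄ = (1.05+0.90)/2 = 0.975 → q = 1.04×0.71×0.975 = 0.7199 m³/s
Panel 4-5: Δb = 0.73 m, d̄ = (0.63+0.53)/2 = 0.58, v̄ = (0.90+1.16)/2 = 1.03 → q = 0.73×0.58×1.03 = 0.4361 m³/s
Panel 5-6: Δb = 0.96 m, d̄ = (0.53+0.12)/2 = 0.325, v̄ = (1.16+0.38)/2 = 0.77 → q = 0.96×0.325×0.77 = 0.2402 m³/s
Q = Σ q = 2.434 m³/s

2.43 m³/s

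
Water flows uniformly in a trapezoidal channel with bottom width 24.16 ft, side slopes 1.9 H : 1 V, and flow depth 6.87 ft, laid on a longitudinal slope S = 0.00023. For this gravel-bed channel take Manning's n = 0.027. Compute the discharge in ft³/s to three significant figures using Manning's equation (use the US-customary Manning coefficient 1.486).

604 ft³/s

A = (b + z·y)·y = (24.16 + 1.9×6.87)×6.87 = 255.7 ft²
P = b + 2y√(1+z²) = 24.16 + 2×6.87×√(1+1.9²) = 53.66 ft
R = A/P = 255.7/53.66 = 4.764 ft
Q = (1.486/n)·A·R^(2/3)·S^(1/2) = (1.486/0.027) × 255.7 × 4.764^(2/3) × 0.00023^(1/2) = 604.2 ft³/s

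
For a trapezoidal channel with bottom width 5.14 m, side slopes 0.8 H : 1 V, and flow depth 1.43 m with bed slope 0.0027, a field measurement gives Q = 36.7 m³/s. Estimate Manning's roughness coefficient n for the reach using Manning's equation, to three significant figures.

A = (b + z·y)·y = (5.14 + 0.8×1.43)×1.43 = 8.986 m²
P = b + 2y√(1+z²) = 5.14 + 2×1.43×√(1+0.8²) = 8.803 m
R = A/P = 8.986/8.803 = 1.021 m
n = (1/Q)·A·R^(2/3)·S^(1/2) = (1/36.7) × 8.986 × 1.014 × 0.05196 = 0.01290

0.0129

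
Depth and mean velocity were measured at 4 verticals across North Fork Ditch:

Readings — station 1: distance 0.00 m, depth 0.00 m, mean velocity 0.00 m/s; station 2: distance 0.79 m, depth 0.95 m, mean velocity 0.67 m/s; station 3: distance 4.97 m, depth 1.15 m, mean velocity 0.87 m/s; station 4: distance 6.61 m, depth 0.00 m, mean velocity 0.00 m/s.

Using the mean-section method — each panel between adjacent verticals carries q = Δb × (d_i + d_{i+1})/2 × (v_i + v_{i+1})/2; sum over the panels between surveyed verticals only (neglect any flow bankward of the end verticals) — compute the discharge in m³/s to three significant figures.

Panel 1-2: Δb = 0.79 m, d̄ = (0.00+0.95)/2 = 0.475, v̄ = (0.00+0.67)/2 = 0.335 → q = 0.79×0.475×0.335 = 0.1257 m³/s
Panel 2-3: Δb = 4.18 m, d̄ = (0.95+1.15)/2 = 1.05, v̄ = (0.67+0.87)/2 = 0.77 → q = 4.18×1.05×0.77 = 3.380 m³/s
Panel 3-4: Δb = 1.64 m, d̄ = (1.15+0.00)/2 = 0.575, v̄ = (0.87+0.00)/2 = 0.435 → q = 1.64×0.575×0.435 = 0.4102 m³/s
Q = Σ q = 3.915 m³/s

3.92 m³/s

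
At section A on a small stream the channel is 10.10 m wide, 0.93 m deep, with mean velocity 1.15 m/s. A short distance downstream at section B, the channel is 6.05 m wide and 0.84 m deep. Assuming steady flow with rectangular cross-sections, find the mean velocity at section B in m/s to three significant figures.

Q = A₁V₁ = (10.10×0.93) × 1.15 = 10.80 m³/s
A₂ = 6.05 × 0.84 = 5.082 m²
V₂ = Q/A₂ = 10.80/5.082 = 2.126 m/s

2.13 m/s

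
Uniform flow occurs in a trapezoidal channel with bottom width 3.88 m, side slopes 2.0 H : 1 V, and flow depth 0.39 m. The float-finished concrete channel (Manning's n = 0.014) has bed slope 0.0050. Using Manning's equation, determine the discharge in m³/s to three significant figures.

A = (b + z·y)·y = (3.88 + 2.0×0.39)×0.39 = 1.817 m²
P = b + 2y√(1+z²) = 3.88 + 2×0.39×√(1+2.0²) = 5.624 m
R = A/P = 1.817/5.624 = 0.3231 m
Q = (1/n)·A·R^(2/3)·S^(1/2) = (1/0.014) × 1.817 × 0.3231^(2/3) × 0.0050^(1/2) = 4.323 m³/s

4.32 m³/s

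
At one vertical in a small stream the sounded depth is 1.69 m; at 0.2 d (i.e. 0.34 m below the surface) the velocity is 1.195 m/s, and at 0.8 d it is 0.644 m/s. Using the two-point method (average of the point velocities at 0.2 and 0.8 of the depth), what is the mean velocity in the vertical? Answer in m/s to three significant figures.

0.920 m/s

v̄ = (1.195 + 0.644) / 2 = 0.9195 m/s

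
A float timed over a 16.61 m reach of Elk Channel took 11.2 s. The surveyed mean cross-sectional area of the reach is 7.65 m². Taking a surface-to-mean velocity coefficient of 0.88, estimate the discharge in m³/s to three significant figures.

9.98 m³/s

v_surface = L / t̄ = 16.61 / 11.2 = 1.483 m/s
v_mean = 0.88 × 1.483 = 1.305 m/s
Q = A × v_mean = 7.65 × 1.305 = 9.984 m³/s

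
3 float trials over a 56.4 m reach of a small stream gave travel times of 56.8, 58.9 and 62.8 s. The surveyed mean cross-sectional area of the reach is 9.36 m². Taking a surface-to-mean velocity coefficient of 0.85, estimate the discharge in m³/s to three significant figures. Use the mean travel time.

t̄ = (56.8 + 58.9 + 62.8) / 3 = 59.5 s
v_surface = L / t̄ = 56.4 / 59.5 = 0.9479 m/s
v_mean = 0.85 × 0.9479 = 0.8057 m/s
Q = A × v_mean = 9.36 × 0.8057 = 7.541 m³/s

7.54 m³/s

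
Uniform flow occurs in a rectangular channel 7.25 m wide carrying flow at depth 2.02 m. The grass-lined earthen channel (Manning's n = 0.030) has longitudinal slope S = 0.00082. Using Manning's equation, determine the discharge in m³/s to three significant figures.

A = b·y = 7.25 × 2.02 = 14.65 m²
P = b + 2y = 7.25 + 2×2.02 = 11.29 m
R = A/P = 14.65/11.29 = 1.297 m
Q = (1/n)·A·R^(2/3)·S^(1/2) = (1/0.030) × 14.65 × 1.297^(2/3) × 0.00082^(1/2) = 16.63 m³/s

16.6 m³/s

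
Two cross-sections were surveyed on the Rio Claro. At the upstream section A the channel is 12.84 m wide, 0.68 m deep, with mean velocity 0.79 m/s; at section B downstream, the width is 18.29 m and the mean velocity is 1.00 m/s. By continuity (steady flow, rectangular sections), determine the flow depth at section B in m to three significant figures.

0.377 m

Q = A₁V₁ = (12.84×0.68) × 0.79 = 6.898 m³/s
d₂ = Q/(b₂ V₂) = 6.898/(18.29×1.00) = 0.3771 m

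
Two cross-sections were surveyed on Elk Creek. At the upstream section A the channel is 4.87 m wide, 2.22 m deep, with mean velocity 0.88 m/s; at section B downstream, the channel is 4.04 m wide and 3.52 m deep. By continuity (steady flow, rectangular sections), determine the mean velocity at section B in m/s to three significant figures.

Q = A₁V₁ = (4.87×2.22) × 0.88 = 9.514 m³/s
A₂ = 4.04 × 3.52 = 14.22 m²
V₂ = Q/A₂ = 9.514/14.22 = 0.6690 m/s

0.669 m/s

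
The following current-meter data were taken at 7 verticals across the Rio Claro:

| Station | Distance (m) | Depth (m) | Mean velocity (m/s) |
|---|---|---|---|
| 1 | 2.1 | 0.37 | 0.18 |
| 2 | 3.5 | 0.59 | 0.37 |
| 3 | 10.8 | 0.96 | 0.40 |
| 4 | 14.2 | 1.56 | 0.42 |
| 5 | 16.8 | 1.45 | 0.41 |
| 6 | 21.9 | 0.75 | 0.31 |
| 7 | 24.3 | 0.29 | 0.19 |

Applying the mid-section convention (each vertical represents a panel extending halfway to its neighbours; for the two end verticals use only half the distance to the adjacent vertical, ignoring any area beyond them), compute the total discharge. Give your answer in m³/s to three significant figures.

w_1 = (3.5 − 2.1)/2 = 0.7 m; q_1 = 0.18 × 0.37 × 0.7 = 0.04662 m³/s
w_2 = (10.8 − 2.1)/2 = 4.35 m; q_2 = 0.37 × 0.59 × 4.35 = 0.9496 m³/s
w_3 = (14.2 − 3.5)/2 = 5.35 m; q_3 = 0.40 × 0.96 × 5.35 = 2.054 m³/s
w_4 = (16.8 − 10.8)/2 = 3 m; q_4 = 0.42 × 1.56 × 3 = 1.966 m³/s
w_5 = (21.9 − 14.2)/2 = 3.85 m; q_5 = 0.41 × 1.45 × 3.85 = 2.289 m³/s
w_6 = (24.3 − 16.8)/2 = 3.75 m; q_6 = 0.31 × 0.75 × 3.75 = 0.8719 m³/s
w_7 = (24.3 − 21.9)/2 = 1.2 m; q_7 = 0.19 × 0.29 × 1.2 = 0.06612 m³/s
Q = Σ qᵢ = 8.243 m³/s

8.24 m³/s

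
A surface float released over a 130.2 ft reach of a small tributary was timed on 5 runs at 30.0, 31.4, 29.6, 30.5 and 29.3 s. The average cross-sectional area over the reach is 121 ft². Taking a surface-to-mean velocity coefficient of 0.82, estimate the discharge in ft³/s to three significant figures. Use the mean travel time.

t̄ = (30.0 + 31.4 + 29.6 + 30.5 + 29.3) / 5 = 30.16 s
v_surface = L / t̄ = 130.2 / 30.16 = 4.317 ft/s
v_mean = 0.82 × 4.317 = 3.540 ft/s
Q = A × v_mean = 121 × 3.540 = 428.3 ft³/s

428 ft³/s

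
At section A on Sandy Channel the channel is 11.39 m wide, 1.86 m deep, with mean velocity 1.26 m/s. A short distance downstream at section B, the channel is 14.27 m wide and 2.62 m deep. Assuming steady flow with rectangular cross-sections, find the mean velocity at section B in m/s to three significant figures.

0.714 m/s

Q = A₁V₁ = (11.39×1.86) × 1.26 = 26.69 m³/s
A₂ = 14.27 × 2.62 = 37.39 m²
V₂ = Q/A₂ = 26.69/37.39 = 0.7140 m/s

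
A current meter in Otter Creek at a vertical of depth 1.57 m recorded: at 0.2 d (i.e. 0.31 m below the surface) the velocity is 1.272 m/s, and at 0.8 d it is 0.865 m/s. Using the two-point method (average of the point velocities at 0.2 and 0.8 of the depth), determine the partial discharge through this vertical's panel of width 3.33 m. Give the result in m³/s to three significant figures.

5.59 m³/s

v̄ = (1.272 + 0.865) / 2 = 1.069 m/s
q = v̄ × d × w = 1.069 × 1.57 × 3.33 = 5.586 m³/s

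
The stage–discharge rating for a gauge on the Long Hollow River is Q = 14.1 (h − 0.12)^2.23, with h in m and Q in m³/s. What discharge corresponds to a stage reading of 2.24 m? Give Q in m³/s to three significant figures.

75.3 m³/s

Q = 14.1 × (2.24 − 0.12)^2.23 = 14.1 × 2.12^2.23 = 75.33 m³/s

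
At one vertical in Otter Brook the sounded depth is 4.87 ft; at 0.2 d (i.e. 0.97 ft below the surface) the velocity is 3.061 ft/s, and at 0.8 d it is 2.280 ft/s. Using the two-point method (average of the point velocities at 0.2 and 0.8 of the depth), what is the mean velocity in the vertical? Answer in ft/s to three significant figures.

v̄ = (3.061 + 2.280) / 2 = 2.671 ft/s

2.67 ft/s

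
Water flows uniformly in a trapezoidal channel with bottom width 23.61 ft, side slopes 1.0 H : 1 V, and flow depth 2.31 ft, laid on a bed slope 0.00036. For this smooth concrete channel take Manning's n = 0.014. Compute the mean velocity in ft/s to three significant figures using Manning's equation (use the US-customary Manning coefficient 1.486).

3.18 ft/s

A = (b + z·y)·y = (23.61 + 1.0×2.31)×2.31 = 59.88 ft²
P = b + 2y√(1+z²) = 23.61 + 2×2.31×√(1+1.0²) = 30.14 ft
R = A/P = 59.88/30.14 = 1.986 ft
Q = (1.486/n)·A·R^(2/3)·S^(1/2) = (1.486/0.014) × 59.88 × 1.986^(2/3) × 0.00036^(1/2) = 190.5 ft³/s
V = Q/A = 190.5/59.88 = 3.182 ft/s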